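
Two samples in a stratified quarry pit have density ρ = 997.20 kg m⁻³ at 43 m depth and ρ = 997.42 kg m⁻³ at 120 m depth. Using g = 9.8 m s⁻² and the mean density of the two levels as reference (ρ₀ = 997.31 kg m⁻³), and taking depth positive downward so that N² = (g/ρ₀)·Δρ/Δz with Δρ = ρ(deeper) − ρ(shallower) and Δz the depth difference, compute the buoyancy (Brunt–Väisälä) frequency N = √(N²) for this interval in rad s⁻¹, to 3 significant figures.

Δρ = 997.42 − 997.20 = 0.22 kg m⁻³ over Δz = 120 − 43 = 77 m.
N² = (9.8/997.31) × (0.22/77) = 2.8076 × 10⁻⁵ s⁻².
N = √(2.8076 × 10⁻⁵) = 5.2987 × 10⁻³ rad s⁻¹ ≈ 5.30 × 10⁻³ rad s⁻¹.

5.30 × 10⁻³ rad s⁻¹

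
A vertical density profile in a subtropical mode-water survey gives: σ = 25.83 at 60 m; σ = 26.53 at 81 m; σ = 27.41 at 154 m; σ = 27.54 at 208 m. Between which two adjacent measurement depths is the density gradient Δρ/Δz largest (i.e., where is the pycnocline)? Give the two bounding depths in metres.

60–81 m

Compute the density gradient over each adjacent pair:
  60–81 m: Δρ/Δz = 0.70/21 = 0.033 kg m⁻⁴
  81–154 m: Δρ/Δz = 0.88/73 = 0.012 kg m⁻⁴
  154–208 m: Δρ/Δz = 0.13/54 = 2.4 × 10⁻³ kg m⁻⁴
The largest gradient is in the 60–81 m interval — the pycnocline.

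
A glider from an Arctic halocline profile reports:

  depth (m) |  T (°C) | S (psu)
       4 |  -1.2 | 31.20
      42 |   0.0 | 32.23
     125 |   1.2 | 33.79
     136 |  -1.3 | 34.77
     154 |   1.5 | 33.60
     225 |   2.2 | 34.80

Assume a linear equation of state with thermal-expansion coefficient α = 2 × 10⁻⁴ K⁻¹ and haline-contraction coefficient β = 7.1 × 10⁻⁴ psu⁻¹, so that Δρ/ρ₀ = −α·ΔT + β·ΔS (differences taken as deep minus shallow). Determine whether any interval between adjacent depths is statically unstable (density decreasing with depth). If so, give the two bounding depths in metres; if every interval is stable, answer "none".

136–154 m

Evaluate Δρ/ρ₀ = −αΔT + βΔS across each adjacent pair:
  4–42 m: −αΔT+βΔS = −(2 × 10⁻⁴)(+1.2)+(7.1 × 10⁻⁴)(+1.03) = 4.9 × 10⁻⁴ → stable
  42–125 m: −αΔT+βΔS = −(2 × 10⁻⁴)(+1.2)+(7.1 × 10⁻⁴)(+1.56) = 8.7 × 10⁻⁴ → stable
  125–136 m: −αΔT+βΔS = −(2 × 10⁻⁴)(-2.5)+(7.1 × 10⁻⁴)(+0.98) = 1.2 × 10⁻³ → stable
  136–154 m: −αΔT+βΔS = −(2 × 10⁻⁴)(+2.8)+(7.1 × 10⁻⁴)(-1.17) = -1.4 × 10⁻³ → UNSTABLE
  154–225 m: −αΔT+βΔS = −(2 × 10⁻⁴)(+0.7)+(7.1 × 10⁻⁴)(+1.20) = 7.1 × 10⁻⁴ → stable
The 136–154 m interval has Δρ < 0: lighter water underlies denser water.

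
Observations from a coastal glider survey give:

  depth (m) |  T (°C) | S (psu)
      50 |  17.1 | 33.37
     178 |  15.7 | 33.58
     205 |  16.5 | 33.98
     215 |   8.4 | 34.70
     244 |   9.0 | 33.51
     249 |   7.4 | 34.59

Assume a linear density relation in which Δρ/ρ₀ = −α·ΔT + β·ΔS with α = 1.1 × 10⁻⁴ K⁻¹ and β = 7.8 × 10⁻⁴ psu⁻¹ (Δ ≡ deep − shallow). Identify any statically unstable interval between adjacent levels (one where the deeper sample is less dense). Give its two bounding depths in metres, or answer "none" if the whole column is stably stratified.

215–244 m

Evaluate Δρ/ρ₀ = −αΔT + βΔS across each adjacent pair:
  50–178 m: −αΔT+βΔS = −(1.1 × 10⁻⁴)(-1.4)+(7.8 × 10⁻⁴)(+0.21) = 3.2 × 10⁻⁴ → stable
  178–205 m: −αΔT+βΔS = −(1.1 × 10⁻⁴)(+0.8)+(7.8 × 10⁻⁴)(+0.40) = 2.2 × 10⁻⁴ → stable
  205–215 m: −αΔT+βΔS = −(1.1 × 10⁻⁴)(-8.1)+(7.8 × 10⁻⁴)(+0.72) = 1.5 × 10⁻³ → stable
  215–244 m: −αΔT+βΔS = −(1.1 × 10⁻⁴)(+0.6)+(7.8 × 10⁻⁴)(-1.19) = -9.9 × 10⁻⁴ → UNSTABLE
  244–249 m: −αΔT+βΔS = −(1.1 × 10⁻⁴)(-1.6)+(7.8 × 10⁻⁴)(+1.08) = 1.0 × 10⁻³ → stable
The 215–244 m interval has Δρ < 0: lighter water underlies denser water.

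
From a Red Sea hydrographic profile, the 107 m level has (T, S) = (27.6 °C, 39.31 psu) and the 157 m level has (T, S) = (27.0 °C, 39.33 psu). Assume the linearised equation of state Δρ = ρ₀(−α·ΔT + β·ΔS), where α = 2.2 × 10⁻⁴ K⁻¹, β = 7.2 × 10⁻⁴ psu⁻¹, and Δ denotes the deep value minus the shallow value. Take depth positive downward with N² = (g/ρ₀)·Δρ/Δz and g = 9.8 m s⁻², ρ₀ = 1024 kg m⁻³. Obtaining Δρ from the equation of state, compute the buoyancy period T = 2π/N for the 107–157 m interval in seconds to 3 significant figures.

ΔT = -0.6 K, ΔS = +0.02 psu (deep − shallow).
Δρ/ρ₀ = −αΔT + βΔS = 1.32 × 10⁻⁴ + 1.44 × 10⁻⁵ = 1.464 × 10⁻⁴, so Δρ ≈ 0.1499 kg m⁻³.
N² = (g/ρ₀)·Δρ/Δz = g·(Δρ/ρ₀)/Δz = 9.8 × 1.464 × 10⁻⁴ / 50 = 2.8694 × 10⁻⁵ s⁻².
N = √(2.8694 × 10⁻⁵) = 5.3567 × 10⁻³ rad s⁻¹ → T = 2π/N = 1.1730 × 10³ s ≈ 1.17 × 10³ s.

1.17 × 10³ s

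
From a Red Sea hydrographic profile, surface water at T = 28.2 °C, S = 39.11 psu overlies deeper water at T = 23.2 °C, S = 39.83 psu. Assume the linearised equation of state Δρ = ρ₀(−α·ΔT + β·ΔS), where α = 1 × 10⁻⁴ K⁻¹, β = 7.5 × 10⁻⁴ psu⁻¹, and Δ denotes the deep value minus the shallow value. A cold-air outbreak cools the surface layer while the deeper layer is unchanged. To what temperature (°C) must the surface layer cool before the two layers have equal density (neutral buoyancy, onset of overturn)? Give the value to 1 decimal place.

17.8 °C

Neutral buoyancy requires Δρ = 0, i.e. −α(T_deep − T_surf′) + β(S_deep − S_surf) = 0.
T_surf′ = T_deep − (β/α)·ΔS = 23.2 − (7.5 × 10⁻⁴/1 × 10⁻⁴)·(+0.72) = 17.800 °C.
Cooling required: 28.2 − (17.800) = 10.400 °C.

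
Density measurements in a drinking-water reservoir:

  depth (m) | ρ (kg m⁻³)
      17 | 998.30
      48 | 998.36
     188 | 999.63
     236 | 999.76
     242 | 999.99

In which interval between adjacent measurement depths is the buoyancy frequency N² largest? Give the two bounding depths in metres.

Compute the density gradient over each adjacent pair:
  17–48 m: Δρ/Δz = 0.06/31 = 1.9 × 10⁻³ kg m⁻⁴
  48–188 m: Δρ/Δz = 1.27/140 = 9.1 × 10⁻³ kg m⁻⁴
  188–236 m: Δρ/Δz = 0.13/48 = 2.7 × 10⁻³ kg m⁻⁴
  236–242 m: Δρ/Δz = 0.23/6 = 0.038 kg m⁻⁴
The largest gradient is in the 236–242 m interval — the pycnocline.

236–242 m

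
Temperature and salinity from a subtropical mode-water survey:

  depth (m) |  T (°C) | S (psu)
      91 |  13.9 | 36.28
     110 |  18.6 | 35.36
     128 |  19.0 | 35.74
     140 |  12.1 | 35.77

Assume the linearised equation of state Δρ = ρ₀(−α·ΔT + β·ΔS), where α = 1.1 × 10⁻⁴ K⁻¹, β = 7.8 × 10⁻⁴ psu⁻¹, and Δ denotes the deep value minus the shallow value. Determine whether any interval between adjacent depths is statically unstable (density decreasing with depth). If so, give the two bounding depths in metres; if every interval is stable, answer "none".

Evaluate Δρ/ρ₀ = −αΔT + βΔS across each adjacent pair:
  91–110 m: −αΔT+βΔS = −(1.1 × 10⁻⁴)(+4.7)+(7.8 × 10⁻⁴)(-0.92) = -1.2 × 10⁻³ → UNSTABLE
  110–128 m: −αΔT+βΔS = −(1.1 × 10⁻⁴)(+0.4)+(7.8 × 10⁻⁴)(+0.38) = 2.5 × 10⁻⁴ → stable
  128–140 m: −αΔT+βΔS = −(1.1 × 10⁻⁴)(-6.9)+(7.8 × 10⁻⁴)(+0.03) = 7.8 × 10⁻⁴ → stable
The 91–110 m interval has Δρ < 0: lighter water underlies denser water.

91–110 m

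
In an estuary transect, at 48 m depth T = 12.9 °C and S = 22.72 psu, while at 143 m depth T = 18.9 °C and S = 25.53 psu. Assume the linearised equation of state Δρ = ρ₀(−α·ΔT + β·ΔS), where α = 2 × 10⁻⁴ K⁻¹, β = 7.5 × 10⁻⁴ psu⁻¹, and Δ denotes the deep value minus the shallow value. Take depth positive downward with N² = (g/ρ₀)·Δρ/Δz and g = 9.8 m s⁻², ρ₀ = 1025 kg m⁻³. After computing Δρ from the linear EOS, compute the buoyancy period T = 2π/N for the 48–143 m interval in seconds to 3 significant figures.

ΔT = +6.0 K, ΔS = +2.81 psu (deep − shallow).
Δρ/ρ₀ = −αΔT + βΔS = -1.20 × 10⁻³ + 2.1075 × 10⁻³ = 9.075 × 10⁻⁴, so Δρ ≈ 0.9302 kg m⁻³.
N² = (g/ρ₀)·Δρ/Δz = g·(Δρ/ρ₀)/Δz = 9.8 × 9.075 × 10⁻⁴ / 95 = 9.3616 × 10⁻⁵ s⁻².
N = √(9.3616 × 10⁻⁵) = 9.6755 × 10⁻³ rad s⁻¹ → T = 2π/N = 649.39 s ≈ 649 s.

649 s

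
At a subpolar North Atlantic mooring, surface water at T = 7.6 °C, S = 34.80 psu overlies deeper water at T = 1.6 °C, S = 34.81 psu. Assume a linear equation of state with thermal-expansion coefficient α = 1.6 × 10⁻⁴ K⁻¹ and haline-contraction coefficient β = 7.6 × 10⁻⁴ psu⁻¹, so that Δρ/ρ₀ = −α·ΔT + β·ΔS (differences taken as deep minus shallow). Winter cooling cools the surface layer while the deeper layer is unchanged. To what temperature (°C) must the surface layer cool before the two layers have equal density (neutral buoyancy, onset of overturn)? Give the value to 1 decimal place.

Neutral buoyancy requires Δρ = 0, i.e. −α(T_deep − T_surf′) + β(S_deep − S_surf) = 0.
T_surf′ = T_deep − (β/α)·ΔS = 1.6 − (7.6 × 10⁻⁴/1.6 × 10⁻⁴)·(+0.01) = 1.552 °C.
Cooling required: 7.6 − (1.552) = 6.048 °C.

1.6 °C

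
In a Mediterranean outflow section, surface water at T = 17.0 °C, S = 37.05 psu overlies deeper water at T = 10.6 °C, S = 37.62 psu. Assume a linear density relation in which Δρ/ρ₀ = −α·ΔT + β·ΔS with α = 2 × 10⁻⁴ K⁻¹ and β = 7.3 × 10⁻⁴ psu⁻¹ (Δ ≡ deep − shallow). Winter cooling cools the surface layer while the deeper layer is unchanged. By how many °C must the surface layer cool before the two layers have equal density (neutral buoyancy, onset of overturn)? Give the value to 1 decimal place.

Neutral buoyancy requires Δρ = 0, i.e. −α(T_deep − T_surf′) + β(S_deep − S_surf) = 0.
T_surf′ = T_deep − (β/α)·ΔS = 10.6 − (7.3 × 10⁻⁴/2 × 10⁻⁴)·(+0.57) = 8.520 °C.
Cooling required: 17.0 − (8.520) = 8.480 °C.

8.5 °C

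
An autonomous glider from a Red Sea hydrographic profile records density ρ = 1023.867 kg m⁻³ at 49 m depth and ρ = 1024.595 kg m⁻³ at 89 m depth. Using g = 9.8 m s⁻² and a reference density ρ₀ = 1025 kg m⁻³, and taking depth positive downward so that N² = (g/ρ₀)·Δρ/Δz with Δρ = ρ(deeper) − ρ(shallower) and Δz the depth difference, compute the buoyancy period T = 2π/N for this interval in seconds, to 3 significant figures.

Δρ = 1024.595 − 1023.867 = 0.728 kg m⁻³ over Δz = 89 − 49 = 40 m.
N² = (9.8/1025) × (0.728/40) = 1.7401 × 10⁻⁴ s⁻².
N = √(1.7401 × 10⁻⁴) = 0.013191 rad s⁻¹, so T = 2π/N = 476.32 s ≈ 476 s.
N² > 0, so the interval is statically stable.

476 s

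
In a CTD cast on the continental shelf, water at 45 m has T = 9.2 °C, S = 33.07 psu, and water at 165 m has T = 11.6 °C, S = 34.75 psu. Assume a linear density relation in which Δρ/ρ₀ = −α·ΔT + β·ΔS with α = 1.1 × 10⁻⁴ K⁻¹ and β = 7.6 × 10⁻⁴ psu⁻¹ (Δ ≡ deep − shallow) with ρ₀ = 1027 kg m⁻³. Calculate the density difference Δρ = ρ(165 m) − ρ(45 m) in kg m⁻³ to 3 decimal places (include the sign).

+1.040 kg m⁻³

ΔT = +2.4 K, ΔS = +1.68 psu (deep − shallow).
Δρ/ρ₀ = −(1.1 × 10⁻⁴)(+2.4) + (7.6 × 10⁻⁴)(+1.68) = 1.0128 × 10⁻³.
Δρ = 1027 × (1.0128 × 10⁻³) = +1.040 kg m⁻³.
Positive Δρ: denser below, stable.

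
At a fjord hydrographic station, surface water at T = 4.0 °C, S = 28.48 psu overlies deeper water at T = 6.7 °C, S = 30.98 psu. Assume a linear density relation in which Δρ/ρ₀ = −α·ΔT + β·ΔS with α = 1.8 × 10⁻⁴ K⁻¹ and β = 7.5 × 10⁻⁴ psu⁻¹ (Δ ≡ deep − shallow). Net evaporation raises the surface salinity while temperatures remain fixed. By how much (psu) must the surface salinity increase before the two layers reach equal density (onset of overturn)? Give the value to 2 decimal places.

1.85 psu

Neutral buoyancy requires −α(T_deep − T_surf) + β(S_deep − S_surf′) = 0.
S_surf′ = S_deep − (α/β)·ΔT = 30.98 − (1.8 × 10⁻⁴/7.5 × 10⁻⁴)·(+2.7) = 30.3320 psu.
Increase required: 30.3320 − 28.48 = 1.8520 psu.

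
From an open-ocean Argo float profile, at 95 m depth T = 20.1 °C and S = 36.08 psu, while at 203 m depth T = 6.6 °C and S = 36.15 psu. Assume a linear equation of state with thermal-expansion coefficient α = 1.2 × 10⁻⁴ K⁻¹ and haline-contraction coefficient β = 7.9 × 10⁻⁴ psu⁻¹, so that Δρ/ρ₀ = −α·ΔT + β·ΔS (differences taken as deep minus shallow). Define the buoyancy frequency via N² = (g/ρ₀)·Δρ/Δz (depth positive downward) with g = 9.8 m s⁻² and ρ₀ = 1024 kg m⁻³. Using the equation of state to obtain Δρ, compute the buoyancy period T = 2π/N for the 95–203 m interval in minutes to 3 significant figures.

8.49 min

ΔT = -13.5 K, ΔS = +0.07 psu (deep − shallow).
Δρ/ρ₀ = −αΔT + βΔS = 1.62 × 10⁻³ + 5.53 × 10⁻⁵ = 1.6753 × 10⁻³, so Δρ ≈ 1.716 kg m⁻³.
N² = (g/ρ₀)·Δρ/Δz = g·(Δρ/ρ₀)/Δz = 9.8 × 1.6753 × 10⁻³ / 108 = 1.5202 × 10⁻⁴ s⁻².
N = √(1.5202 × 10⁻⁴) = 0.012330 rad s⁻¹ → T = 2π/N = 509.59 s = 8.4932 min ≈ 8.49 min.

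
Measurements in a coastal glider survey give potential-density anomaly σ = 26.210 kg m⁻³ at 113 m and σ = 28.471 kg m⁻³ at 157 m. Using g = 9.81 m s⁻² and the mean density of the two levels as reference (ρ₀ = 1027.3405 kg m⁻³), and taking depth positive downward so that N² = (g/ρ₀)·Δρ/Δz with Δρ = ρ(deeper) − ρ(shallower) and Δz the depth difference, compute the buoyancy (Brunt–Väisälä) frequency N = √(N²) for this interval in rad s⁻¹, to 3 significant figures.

Δρ = 1028.471 − 1026.210 = 2.261 kg m⁻³ over Δz = 157 − 113 = 44 m.
N² = (9.81/1027.3405) × (2.261/44) = 4.9068 × 10⁻⁴ s⁻².
N = √(4.9068 × 10⁻⁴) = 0.022151 rad s⁻¹ ≈ 0.0222 rad s⁻¹.
Since Δρ > 0 the layer is stably stratified.

0.0222 rad s⁻¹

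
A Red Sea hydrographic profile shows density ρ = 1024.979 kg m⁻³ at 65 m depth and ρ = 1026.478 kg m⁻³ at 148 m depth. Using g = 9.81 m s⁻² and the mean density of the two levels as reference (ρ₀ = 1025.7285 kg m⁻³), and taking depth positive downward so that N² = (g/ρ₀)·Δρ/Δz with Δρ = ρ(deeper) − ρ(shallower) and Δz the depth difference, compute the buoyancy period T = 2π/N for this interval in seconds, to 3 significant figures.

Δρ = 1026.478 − 1024.979 = 1.499 kg m⁻³ over Δz = 148 − 65 = 83 m.
N² = (9.81/1025.7285) × (1.499/83) = 1.7273 × 10⁻⁴ s⁻².
N = √(1.7273 × 10⁻⁴) = 0.013143 rad s⁻¹, so T = 2π/N = 478.06 s ≈ 478 s.

478 s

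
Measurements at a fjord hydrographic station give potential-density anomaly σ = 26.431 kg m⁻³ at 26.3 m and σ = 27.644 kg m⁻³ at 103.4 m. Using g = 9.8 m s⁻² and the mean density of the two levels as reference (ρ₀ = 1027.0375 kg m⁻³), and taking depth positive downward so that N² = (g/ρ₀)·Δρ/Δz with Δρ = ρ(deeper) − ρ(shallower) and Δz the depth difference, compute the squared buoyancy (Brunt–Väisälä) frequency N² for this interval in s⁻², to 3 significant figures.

Δρ = 1027.644 − 1026.431 = 1.213 kg m⁻³ over Δz = 103.4 − 26.3 = 77.1 m.
N² = (9.8/1027.0375) × (1.213/77.1) = 1.5012 × 10⁻⁴ s⁻² ≈ 1.50 × 10⁻⁴ s⁻².

1.50 × 10⁻⁴ s⁻²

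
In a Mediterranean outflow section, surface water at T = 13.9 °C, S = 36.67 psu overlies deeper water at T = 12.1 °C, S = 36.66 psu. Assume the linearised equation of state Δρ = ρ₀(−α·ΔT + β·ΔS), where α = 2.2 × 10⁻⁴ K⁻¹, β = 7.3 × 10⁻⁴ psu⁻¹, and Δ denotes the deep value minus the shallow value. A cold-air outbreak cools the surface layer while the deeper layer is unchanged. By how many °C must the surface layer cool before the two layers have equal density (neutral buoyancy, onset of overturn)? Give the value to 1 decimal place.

Neutral buoyancy requires Δρ = 0, i.e. −α(T_deep − T_surf′) + β(S_deep − S_surf) = 0.
T_surf′ = T_deep − (β/α)·ΔS = 12.1 − (7.3 × 10⁻⁴/2.2 × 10⁻⁴)·(-0.01) = 12.133 °C.
Cooling required: 13.9 − (12.133) = 1.767 °C.

1.8 °C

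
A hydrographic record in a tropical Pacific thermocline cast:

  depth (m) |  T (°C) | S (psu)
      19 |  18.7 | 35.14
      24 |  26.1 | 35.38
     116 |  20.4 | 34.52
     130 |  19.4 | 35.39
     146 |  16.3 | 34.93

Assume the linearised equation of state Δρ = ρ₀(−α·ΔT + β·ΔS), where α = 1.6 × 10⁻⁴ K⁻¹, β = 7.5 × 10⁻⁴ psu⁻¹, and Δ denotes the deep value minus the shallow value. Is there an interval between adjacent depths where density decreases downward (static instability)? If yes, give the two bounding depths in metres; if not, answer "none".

Evaluate Δρ/ρ₀ = −αΔT + βΔS across each adjacent pair:
  19–24 m: −αΔT+βΔS = −(1.6 × 10⁻⁴)(+7.4)+(7.5 × 10⁻⁴)(+0.24) = -1.0 × 10⁻³ → UNSTABLE
  24–116 m: −αΔT+βΔS = −(1.6 × 10⁻⁴)(-5.7)+(7.5 × 10⁻⁴)(-0.86) = 2.7 × 10⁻⁴ → stable
  116–130 m: −αΔT+βΔS = −(1.6 × 10⁻⁴)(-1.0)+(7.5 × 10⁻⁴)(+0.87) = 8.1 × 10⁻⁴ → stable
  130–146 m: −αΔT+βΔS = −(1.6 × 10⁻⁴)(-3.1)+(7.5 × 10⁻⁴)(-0.46) = 1.5 × 10⁻⁴ → stable
The 19–24 m interval has Δρ < 0: lighter water underlies denser water.

19–24 m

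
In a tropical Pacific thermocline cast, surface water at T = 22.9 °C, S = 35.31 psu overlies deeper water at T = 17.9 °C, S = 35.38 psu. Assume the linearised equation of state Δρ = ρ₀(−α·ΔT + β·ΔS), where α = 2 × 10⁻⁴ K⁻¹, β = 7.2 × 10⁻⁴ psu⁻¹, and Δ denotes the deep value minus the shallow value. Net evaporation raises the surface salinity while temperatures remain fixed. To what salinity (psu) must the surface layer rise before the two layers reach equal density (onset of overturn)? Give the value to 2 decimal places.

36.77 psu

Neutral buoyancy requires −α(T_deep − T_surf) + β(S_deep − S_surf′) = 0.
S_surf′ = S_deep − (α/β)·ΔT = 35.38 − (2 × 10⁻⁴/7.2 × 10⁻⁴)·(-5.0) = 36.7689 psu.
Increase required: 36.7689 − 35.31 = 1.4589 psu.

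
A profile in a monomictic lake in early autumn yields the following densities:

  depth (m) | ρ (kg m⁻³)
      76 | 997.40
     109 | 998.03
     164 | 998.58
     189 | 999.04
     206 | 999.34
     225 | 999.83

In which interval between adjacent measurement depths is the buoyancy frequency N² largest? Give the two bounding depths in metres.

206–225 m

Compute the density gradient over each adjacent pair:
  76–109 m: Δρ/Δz = 0.63/33 = 0.019 kg m⁻⁴
  109–164 m: Δρ/Δz = 0.55/55 = 0.010 kg m⁻⁴
  164–189 m: Δρ/Δz = 0.46/25 = 0.018 kg m⁻⁴
  189–206 m: Δρ/Δz = 0.30/17 = 0.018 kg m⁻⁴
  206–225 m: Δρ/Δz = 0.49/19 = 0.026 kg m⁻⁴
The largest gradient is in the 206–225 m interval — the pycnocline.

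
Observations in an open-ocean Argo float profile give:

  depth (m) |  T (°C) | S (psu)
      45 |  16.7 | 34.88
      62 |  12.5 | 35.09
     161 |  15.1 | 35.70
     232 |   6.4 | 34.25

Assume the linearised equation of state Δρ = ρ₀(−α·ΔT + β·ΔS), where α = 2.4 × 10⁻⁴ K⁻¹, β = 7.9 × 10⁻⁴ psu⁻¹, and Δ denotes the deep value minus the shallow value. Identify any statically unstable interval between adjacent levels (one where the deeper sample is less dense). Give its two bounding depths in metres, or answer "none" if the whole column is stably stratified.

Evaluate Δρ/ρ₀ = −αΔT + βΔS across each adjacent pair:
  45–62 m: −αΔT+βΔS = −(2.4 × 10⁻⁴)(-4.2)+(7.9 × 10⁻⁴)(+0.21) = 1.2 × 10⁻³ → stable
  62–161 m: −αΔT+βΔS = −(2.4 × 10⁻⁴)(+2.6)+(7.9 × 10⁻⁴)(+0.61) = -1.4 × 10⁻⁴ → UNSTABLE
  161–232 m: −αΔT+βΔS = −(2.4 × 10⁻⁴)(-8.7)+(7.9 × 10⁻⁴)(-1.45) = 9.4 × 10⁻⁴ → stable
The 62–161 m interval has Δρ < 0: lighter water underlies denser water.

62–161 m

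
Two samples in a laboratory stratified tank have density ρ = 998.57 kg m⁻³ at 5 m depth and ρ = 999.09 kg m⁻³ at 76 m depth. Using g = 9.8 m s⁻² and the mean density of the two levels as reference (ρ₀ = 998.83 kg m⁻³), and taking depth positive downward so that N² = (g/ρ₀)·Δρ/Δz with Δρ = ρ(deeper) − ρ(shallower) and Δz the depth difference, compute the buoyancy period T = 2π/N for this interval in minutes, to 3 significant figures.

12.4 min

Δρ = 999.09 − 998.57 = 0.52 kg m⁻³ over Δz = 76 − 5 = 71 m.
N² = (9.8/998.83) × (0.52/71) = 7.1859 × 10⁻⁵ s⁻².
N = √(7.1859 × 10⁻⁵) = 8.4770 × 10⁻³ rad s⁻¹, so T = 2π/N = 741.20 s = 12.353 min ≈ 12.4 min.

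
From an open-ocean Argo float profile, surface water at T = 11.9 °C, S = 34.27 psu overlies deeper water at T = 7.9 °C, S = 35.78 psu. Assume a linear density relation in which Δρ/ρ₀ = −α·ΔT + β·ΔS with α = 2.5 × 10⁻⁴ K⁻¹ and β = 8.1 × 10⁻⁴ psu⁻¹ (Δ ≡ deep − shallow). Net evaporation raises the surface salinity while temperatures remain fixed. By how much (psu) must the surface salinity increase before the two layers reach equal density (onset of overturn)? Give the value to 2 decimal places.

2.74 psu

Neutral buoyancy requires −α(T_deep − T_surf) + β(S_deep − S_surf′) = 0.
S_surf′ = S_deep − (α/β)·ΔT = 35.78 − (2.5 × 10⁻⁴/8.1 × 10⁻⁴)·(-4.0) = 37.0146 psu.
Increase required: 37.0146 − 34.27 = 2.7446 psu.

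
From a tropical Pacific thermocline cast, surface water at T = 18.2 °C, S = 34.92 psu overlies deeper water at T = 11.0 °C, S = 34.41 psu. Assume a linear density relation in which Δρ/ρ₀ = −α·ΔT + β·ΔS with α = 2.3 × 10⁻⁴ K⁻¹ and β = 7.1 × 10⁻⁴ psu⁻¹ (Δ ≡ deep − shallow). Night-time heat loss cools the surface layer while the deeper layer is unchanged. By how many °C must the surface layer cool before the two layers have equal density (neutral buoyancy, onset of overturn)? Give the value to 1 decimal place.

5.6 °C

Neutral buoyancy requires Δρ = 0, i.e. −α(T_deep − T_surf′) + β(S_deep − S_surf) = 0.
T_surf′ = T_deep − (β/α)·ΔS = 11.0 − (7.1 × 10⁻⁴/2.3 × 10⁻⁴)·(-0.51) = 12.574 °C.
Cooling required: 18.2 − (12.574) = 5.626 °C.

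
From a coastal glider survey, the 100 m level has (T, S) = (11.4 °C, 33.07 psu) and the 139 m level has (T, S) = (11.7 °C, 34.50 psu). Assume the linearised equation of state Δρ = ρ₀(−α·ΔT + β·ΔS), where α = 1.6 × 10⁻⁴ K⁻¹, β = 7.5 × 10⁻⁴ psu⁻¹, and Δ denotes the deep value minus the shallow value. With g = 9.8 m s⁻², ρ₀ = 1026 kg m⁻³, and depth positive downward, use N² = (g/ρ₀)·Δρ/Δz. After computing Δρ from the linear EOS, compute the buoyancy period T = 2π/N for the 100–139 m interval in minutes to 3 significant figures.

6.53 min

ΔT = +0.3 K, ΔS = +1.43 psu (deep − shallow).
Δρ/ρ₀ = −αΔT + βΔS = -4.80 × 10⁻⁵ + 1.0725 × 10⁻³ = 1.0245 × 10⁻³, so Δρ ≈ 1.051 kg m⁻³.
N² = (g/ρ₀)·Δρ/Δz = g·(Δρ/ρ₀)/Δz = 9.8 × 1.0245 × 10⁻³ / 39 = 2.5744 × 10⁻⁴ s⁻².
N = √(2.5744 × 10⁻⁴) = 0.016045 rad s⁻¹ → T = 2π/N = 391.60 s = 6.5267 min ≈ 6.53 min.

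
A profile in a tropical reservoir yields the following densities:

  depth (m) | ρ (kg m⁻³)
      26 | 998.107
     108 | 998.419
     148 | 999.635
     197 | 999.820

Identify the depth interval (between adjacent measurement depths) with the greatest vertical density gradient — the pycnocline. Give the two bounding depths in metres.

108–148 m

Compute the density gradient over each adjacent pair:
  26–108 m: Δρ/Δz = 0.312/82 = 3.8 × 10⁻³ kg m⁻⁴
  108–148 m: Δρ/Δz = 1.216/40 = 0.030 kg m⁻⁴
  148–197 m: Δρ/Δz = 0.185/49 = 3.8 × 10⁻³ kg m⁻⁴
The largest gradient is in the 108–148 m interval — the pycnocline.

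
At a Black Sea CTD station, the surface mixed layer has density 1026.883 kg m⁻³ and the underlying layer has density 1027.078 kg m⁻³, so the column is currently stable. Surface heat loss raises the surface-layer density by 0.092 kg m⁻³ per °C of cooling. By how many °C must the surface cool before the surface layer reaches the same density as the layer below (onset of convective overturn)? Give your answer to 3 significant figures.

Density deficit of the surface layer: 1027.078 − 1026.883 = 0.195 kg m⁻³.
Required change = 0.195 / 0.092 = 2.12 °C.

2.12 °C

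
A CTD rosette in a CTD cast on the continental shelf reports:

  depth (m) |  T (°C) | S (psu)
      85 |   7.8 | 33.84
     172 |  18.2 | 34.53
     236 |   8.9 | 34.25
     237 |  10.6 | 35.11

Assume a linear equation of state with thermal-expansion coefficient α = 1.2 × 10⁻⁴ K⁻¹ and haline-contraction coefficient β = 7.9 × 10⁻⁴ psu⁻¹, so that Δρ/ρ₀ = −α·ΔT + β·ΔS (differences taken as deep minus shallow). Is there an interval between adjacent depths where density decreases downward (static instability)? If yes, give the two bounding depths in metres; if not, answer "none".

85–172 m

Evaluate Δρ/ρ₀ = −αΔT + βΔS across each adjacent pair:
  85–172 m: −αΔT+βΔS = −(1.2 × 10⁻⁴)(+10.4)+(7.9 × 10⁻⁴)(+0.69) = -7.0 × 10⁻⁴ → UNSTABLE
  172–236 m: −αΔT+βΔS = −(1.2 × 10⁻⁴)(-9.3)+(7.9 × 10⁻⁴)(-0.28) = 8.9 × 10⁻⁴ → stable
  236–237 m: −αΔT+βΔS = −(1.2 × 10⁻⁴)(+1.7)+(7.9 × 10⁻⁴)(+0.86) = 4.8 × 10⁻⁴ → stable
The 85–172 m interval has Δρ < 0: lighter water underlies denser water.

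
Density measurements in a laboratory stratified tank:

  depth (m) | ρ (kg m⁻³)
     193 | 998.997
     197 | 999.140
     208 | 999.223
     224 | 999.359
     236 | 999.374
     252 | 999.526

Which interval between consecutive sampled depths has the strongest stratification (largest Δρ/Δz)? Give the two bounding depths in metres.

Compute the density gradient over each adjacent pair:
  193–197 m: Δρ/Δz = 0.143/4 = 0.036 kg m⁻⁴
  197–208 m: Δρ/Δz = 0.083/11 = 7.5 × 10⁻³ kg m⁻⁴
  208–224 m: Δρ/Δz = 0.136/16 = 8.5 × 10⁻³ kg m⁻⁴
  224–236 m: Δρ/Δz = 0.015/12 = 1.3 × 10⁻³ kg m⁻⁴
  236–252 m: Δρ/Δz = 0.152/16 = 9.5 × 10⁻³ kg m⁻⁴
The largest gradient is in the 193–197 m interval — the pycnocline.

193–197 m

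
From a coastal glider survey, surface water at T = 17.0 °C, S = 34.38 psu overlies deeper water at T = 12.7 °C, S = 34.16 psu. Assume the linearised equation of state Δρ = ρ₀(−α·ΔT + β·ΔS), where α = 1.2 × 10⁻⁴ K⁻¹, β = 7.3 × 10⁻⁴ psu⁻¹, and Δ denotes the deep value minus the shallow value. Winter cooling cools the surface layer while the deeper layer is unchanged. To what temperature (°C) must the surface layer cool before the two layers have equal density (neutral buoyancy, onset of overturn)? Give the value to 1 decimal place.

14.0 °C

Neutral buoyancy requires Δρ = 0, i.e. −α(T_deep − T_surf′) + β(S_deep − S_surf) = 0.
T_surf′ = T_deep − (β/α)·ΔS = 12.7 − (7.3 × 10⁻⁴/1.2 × 10⁻⁴)·(-0.22) = 14.038 °C.
Cooling required: 17.0 − (14.038) = 2.962 °C.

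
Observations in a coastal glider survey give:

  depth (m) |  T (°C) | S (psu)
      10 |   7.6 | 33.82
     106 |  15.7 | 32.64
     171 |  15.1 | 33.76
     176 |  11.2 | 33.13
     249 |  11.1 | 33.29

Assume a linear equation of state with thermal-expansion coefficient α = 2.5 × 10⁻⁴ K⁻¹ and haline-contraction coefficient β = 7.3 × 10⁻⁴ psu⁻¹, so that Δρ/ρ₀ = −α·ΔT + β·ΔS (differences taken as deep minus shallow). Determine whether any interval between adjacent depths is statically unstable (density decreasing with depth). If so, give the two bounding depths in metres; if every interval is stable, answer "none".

Evaluate Δρ/ρ₀ = −αΔT + βΔS across each adjacent pair:
  10–106 m: −αΔT+βΔS = −(2.5 × 10⁻⁴)(+8.1)+(7.3 × 10⁻⁴)(-1.18) = -2.9 × 10⁻³ → UNSTABLE
  106–171 m: −αΔT+βΔS = −(2.5 × 10⁻⁴)(-0.6)+(7.3 × 10⁻⁴)(+1.12) = 9.7 × 10⁻⁴ → stable
  171–176 m: −αΔT+βΔS = −(2.5 × 10⁻⁴)(-3.9)+(7.3 × 10⁻⁴)(-0.63) = 5.2 × 10⁻⁴ → stable
  176–249 m: −αΔT+βΔS = −(2.5 × 10⁻⁴)(-0.1)+(7.3 × 10⁻⁴)(+0.16) = 1.4 × 10⁻⁴ → stable
The 10–106 m interval has Δρ < 0: lighter water underlies denser water.

10–106 m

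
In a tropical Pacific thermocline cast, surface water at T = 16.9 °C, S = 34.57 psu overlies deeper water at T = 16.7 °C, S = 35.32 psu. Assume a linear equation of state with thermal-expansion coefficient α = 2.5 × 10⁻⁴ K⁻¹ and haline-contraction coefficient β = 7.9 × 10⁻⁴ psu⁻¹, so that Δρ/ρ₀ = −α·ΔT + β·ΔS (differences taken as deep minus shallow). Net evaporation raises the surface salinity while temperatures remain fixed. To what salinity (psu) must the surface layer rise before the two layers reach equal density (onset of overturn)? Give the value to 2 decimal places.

35.38 psu

Neutral buoyancy requires −α(T_deep − T_surf) + β(S_deep − S_surf′) = 0.
S_surf′ = S_deep − (α/β)·ΔT = 35.32 − (2.5 × 10⁻⁴/7.9 × 10⁻⁴)·(-0.2) = 35.3833 psu.
Increase required: 35.3833 − 34.57 = 0.8133 psu.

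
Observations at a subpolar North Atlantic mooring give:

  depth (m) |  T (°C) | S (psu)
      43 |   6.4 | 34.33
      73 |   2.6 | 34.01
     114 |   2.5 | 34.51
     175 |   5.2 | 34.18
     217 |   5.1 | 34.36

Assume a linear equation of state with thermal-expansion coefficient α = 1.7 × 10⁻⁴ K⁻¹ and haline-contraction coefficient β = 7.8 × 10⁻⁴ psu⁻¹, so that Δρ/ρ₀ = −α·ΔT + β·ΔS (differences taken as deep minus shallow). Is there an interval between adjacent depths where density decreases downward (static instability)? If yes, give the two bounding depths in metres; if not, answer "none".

114–175 m

Evaluate Δρ/ρ₀ = −αΔT + βΔS across each adjacent pair:
  43–73 m: −αΔT+βΔS = −(1.7 × 10⁻⁴)(-3.8)+(7.8 × 10⁻⁴)(-0.32) = 4.0 × 10⁻⁴ → stable
  73–114 m: −αΔT+βΔS = −(1.7 × 10⁻⁴)(-0.1)+(7.8 × 10⁻⁴)(+0.50) = 4.1 × 10⁻⁴ → stable
  114–175 m: −αΔT+βΔS = −(1.7 × 10⁻⁴)(+2.7)+(7.8 × 10⁻⁴)(-0.33) = -7.2 × 10⁻⁴ → UNSTABLE
  175–217 m: −αΔT+βΔS = −(1.7 × 10⁻⁴)(-0.1)+(7.8 × 10⁻⁴)(+0.18) = 1.6 × 10⁻⁴ → stable
The 114–175 m interval has Δρ < 0: lighter water underlies denser water.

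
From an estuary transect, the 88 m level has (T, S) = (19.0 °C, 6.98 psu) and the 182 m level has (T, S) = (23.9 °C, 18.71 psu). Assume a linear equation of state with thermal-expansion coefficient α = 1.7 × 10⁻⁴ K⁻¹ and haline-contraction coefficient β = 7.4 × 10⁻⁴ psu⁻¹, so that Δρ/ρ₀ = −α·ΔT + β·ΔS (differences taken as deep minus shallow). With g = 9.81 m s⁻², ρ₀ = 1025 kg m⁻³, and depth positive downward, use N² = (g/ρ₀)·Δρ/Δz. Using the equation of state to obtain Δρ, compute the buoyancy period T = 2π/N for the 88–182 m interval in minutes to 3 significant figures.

ΔT = +4.9 K, ΔS = +11.73 psu (deep − shallow).
Δρ/ρ₀ = −αΔT + βΔS = -8.33 × 10⁻⁴ + 8.6802 × 10⁻³ = 7.8472 × 10⁻³, so Δρ ≈ 8.043 kg m⁻³.
N² = (g/ρ₀)·Δρ/Δz = g·(Δρ/ρ₀)/Δz = 9.81 × 7.8472 × 10⁻³ / 94 = 8.1895 × 10⁻⁴ s⁻².
N = √(8.1895 × 10⁻⁴) = 0.028617 rad s⁻¹ → T = 2π/N = 219.56 s = 3.6593 min ≈ 3.66 min.

3.66 min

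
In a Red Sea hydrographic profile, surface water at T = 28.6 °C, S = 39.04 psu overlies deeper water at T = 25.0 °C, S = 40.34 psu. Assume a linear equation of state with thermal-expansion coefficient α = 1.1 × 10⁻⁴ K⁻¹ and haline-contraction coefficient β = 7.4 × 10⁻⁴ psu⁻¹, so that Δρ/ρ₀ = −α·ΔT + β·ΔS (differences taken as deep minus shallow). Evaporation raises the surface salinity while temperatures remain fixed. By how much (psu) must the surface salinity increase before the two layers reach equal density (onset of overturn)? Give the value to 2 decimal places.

1.84 psu

Neutral buoyancy requires −α(T_deep − T_surf) + β(S_deep − S_surf′) = 0.
S_surf′ = S_deep − (α/β)·ΔT = 40.34 − (1.1 × 10⁻⁴/7.4 × 10⁻⁴)·(-3.6) = 40.8751 psu.
Increase required: 40.8751 − 39.04 = 1.8351 psu.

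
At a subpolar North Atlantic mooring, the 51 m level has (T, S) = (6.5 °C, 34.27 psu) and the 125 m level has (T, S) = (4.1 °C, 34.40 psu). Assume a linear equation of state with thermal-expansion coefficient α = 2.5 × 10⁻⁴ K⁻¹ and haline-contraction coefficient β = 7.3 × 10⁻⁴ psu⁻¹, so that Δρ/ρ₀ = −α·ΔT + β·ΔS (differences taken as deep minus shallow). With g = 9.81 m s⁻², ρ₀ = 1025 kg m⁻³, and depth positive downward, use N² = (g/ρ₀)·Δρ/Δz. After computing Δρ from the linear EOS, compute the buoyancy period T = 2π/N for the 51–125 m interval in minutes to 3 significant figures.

ΔT = -2.4 K, ΔS = +0.13 psu (deep − shallow).
Δρ/ρ₀ = −αΔT + βΔS = 6.00 × 10⁻⁴ + 9.49 × 10⁻⁵ = 6.949 × 10⁻⁴, so Δρ ≈ 0.7123 kg m⁻³.
N² = (g/ρ₀)·Δρ/Δz = g·(Δρ/ρ₀)/Δz = 9.81 × 6.949 × 10⁻⁴ / 74 = 9.2121 × 10⁻⁵ s⁻².
N = √(9.2121 × 10⁻⁵) = 9.5980 × 10⁻³ rad s⁻¹ → T = 2π/N = 654.63 s = 10.911 min ≈ 10.9 min.

10.9 min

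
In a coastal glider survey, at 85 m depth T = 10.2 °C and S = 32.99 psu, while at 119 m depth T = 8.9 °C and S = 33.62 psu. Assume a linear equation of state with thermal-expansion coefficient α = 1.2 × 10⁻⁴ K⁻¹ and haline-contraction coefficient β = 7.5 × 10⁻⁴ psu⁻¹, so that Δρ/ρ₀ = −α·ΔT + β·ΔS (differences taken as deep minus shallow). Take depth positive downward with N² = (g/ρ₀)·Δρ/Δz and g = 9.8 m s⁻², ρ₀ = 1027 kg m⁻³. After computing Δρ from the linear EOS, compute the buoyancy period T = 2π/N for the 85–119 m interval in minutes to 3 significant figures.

7.78 min

ΔT = -1.3 K, ΔS = +0.63 psu (deep − shallow).
Δρ/ρ₀ = −αΔT + βΔS = 1.56 × 10⁻⁴ + 4.725 × 10⁻⁴ = 6.285 × 10⁻⁴, so Δρ ≈ 0.6455 kg m⁻³.
N² = (g/ρ₀)·Δρ/Δz = g·(Δρ/ρ₀)/Δz = 9.8 × 6.285 × 10⁻⁴ / 34 = 1.8116 × 10⁻⁴ s⁻².
N = √(1.8116 × 10⁻⁴) = 0.013460 rad s⁻¹ → T = 2π/N = 466.80 s = 7.7800 min ≈ 7.78 min.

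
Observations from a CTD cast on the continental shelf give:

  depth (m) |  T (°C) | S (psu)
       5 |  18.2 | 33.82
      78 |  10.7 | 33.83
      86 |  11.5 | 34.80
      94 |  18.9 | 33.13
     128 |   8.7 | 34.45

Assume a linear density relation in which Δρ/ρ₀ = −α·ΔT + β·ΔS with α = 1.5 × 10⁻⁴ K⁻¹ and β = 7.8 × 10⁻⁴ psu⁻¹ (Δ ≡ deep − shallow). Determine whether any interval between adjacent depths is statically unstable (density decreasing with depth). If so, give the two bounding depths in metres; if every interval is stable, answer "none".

86–94 m

Evaluate Δρ/ρ₀ = −αΔT + βΔS across each adjacent pair:
  5–78 m: −αΔT+βΔS = −(1.5 × 10⁻⁴)(-7.5)+(7.8 × 10⁻⁴)(+0.01) = 1.1 × 10⁻³ → stable
  78–86 m: −αΔT+βΔS = −(1.5 × 10⁻⁴)(+0.8)+(7.8 × 10⁻⁴)(+0.97) = 6.4 × 10⁻⁴ → stable
  86–94 m: −αΔT+βΔS = −(1.5 × 10⁻⁴)(+7.4)+(7.8 × 10⁻⁴)(-1.67) = -2.4 × 10⁻³ → UNSTABLE
  94–128 m: −αΔT+βΔS = −(1.5 × 10⁻⁴)(-10.2)+(7.8 × 10⁻⁴)(+1.32) = 2.6 × 10⁻³ → stable
The 86–94 m interval has Δρ < 0: lighter water underlies denser water.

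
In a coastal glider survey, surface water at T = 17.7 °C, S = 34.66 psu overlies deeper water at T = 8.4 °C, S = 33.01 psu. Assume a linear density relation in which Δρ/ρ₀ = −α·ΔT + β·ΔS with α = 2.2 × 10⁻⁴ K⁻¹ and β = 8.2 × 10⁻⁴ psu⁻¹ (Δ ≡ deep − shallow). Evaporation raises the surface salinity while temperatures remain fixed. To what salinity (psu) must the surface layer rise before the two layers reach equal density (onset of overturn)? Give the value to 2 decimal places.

35.51 psu

Neutral buoyancy requires −α(T_deep − T_surf) + β(S_deep − S_surf′) = 0.
S_surf′ = S_deep − (α/β)·ΔT = 33.01 − (2.2 × 10⁻⁴/8.2 × 10⁻⁴)·(-9.3) = 35.5051 psu.
Increase required: 35.5051 − 34.66 = 0.8451 psu.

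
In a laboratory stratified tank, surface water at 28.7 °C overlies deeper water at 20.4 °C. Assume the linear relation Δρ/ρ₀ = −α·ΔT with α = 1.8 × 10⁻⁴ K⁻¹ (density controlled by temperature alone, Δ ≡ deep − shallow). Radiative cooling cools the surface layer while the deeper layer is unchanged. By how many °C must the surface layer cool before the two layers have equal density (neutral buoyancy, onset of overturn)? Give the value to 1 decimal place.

8.3 °C

With temperature the only control, equal density requires T_surf′ = T_deep.
T_surf′ = 20.4 °C.
Cooling required: 28.7 − 20.4 = 8.3 °C.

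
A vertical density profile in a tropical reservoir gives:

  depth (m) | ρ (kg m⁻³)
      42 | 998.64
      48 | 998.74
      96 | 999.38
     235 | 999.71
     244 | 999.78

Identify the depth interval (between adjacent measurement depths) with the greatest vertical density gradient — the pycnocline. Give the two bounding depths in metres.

Compute the density gradient over each adjacent pair:
  42–48 m: Δρ/Δz = 0.10/6 = 0.017 kg m⁻⁴
  48–96 m: Δρ/Δz = 0.64/48 = 0.013 kg m⁻⁴
  96–235 m: Δρ/Δz = 0.33/139 = 2.4 × 10⁻³ kg m⁻⁴
  235–244 m: Δρ/Δz = 0.07/9 = 7.8 × 10⁻³ kg m⁻⁴
The largest gradient is in the 42–48 m interval — the pycnocline.

42–48 m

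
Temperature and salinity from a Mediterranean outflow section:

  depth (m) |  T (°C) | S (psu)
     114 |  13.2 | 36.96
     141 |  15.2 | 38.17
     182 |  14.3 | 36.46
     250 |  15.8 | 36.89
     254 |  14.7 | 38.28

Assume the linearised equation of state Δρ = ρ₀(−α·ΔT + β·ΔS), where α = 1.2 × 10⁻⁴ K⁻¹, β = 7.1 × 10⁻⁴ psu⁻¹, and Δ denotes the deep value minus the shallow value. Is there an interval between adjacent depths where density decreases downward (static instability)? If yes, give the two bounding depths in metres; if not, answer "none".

Evaluate Δρ/ρ₀ = −αΔT + βΔS across each adjacent pair:
  114–141 m: −αΔT+βΔS = −(1.2 × 10⁻⁴)(+2.0)+(7.1 × 10⁻⁴)(+1.21) = 6.2 × 10⁻⁴ → stable
  141–182 m: −αΔT+βΔS = −(1.2 × 10⁻⁴)(-0.9)+(7.1 × 10⁻⁴)(-1.71) = -1.1 × 10⁻³ → UNSTABLE
  182–250 m: −αΔT+βΔS = −(1.2 × 10⁻⁴)(+1.5)+(7.1 × 10⁻⁴)(+0.43) = 1.3 × 10⁻⁴ → stable
  250–254 m: −αΔT+βΔS = −(1.2 × 10⁻⁴)(-1.1)+(7.1 × 10⁻⁴)(+1.39) = 1.1 × 10⁻³ → stable
The 141–182 m interval has Δρ < 0: lighter water underlies denser water.

141–182 m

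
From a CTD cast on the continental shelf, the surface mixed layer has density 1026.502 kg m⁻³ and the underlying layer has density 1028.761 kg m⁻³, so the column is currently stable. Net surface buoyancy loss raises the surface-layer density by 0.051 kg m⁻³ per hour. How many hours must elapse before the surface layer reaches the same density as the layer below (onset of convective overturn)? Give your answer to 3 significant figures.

Density deficit of the surface layer: 1028.761 − 1026.502 = 2.259 kg m⁻³.
Required change = 2.259 / 0.051 = 44.3 hours.

44.3 hours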